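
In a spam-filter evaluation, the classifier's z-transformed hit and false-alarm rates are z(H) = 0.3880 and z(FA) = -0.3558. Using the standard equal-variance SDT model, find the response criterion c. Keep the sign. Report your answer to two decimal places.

c = −½·[z(H) + z(FA)] = −½·(0.3880 + (-0.3558)) = -0.0161

c = -0.02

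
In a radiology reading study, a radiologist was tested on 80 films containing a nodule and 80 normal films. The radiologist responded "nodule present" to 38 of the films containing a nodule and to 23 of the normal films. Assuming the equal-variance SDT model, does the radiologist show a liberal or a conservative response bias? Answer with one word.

z(H) = -0.063, z(FA) = -0.561
c = −½·(z(H) + z(FA)) = 0.312
c > 0 → conservative criterion (biased toward responding “no”).

conservative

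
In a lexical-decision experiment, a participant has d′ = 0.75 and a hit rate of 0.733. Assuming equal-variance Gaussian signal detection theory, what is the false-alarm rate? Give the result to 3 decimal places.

z(hit rate) = z(0.733) = 0.6219
z(FA) = z(H) − d' = 0.6219 − 0.75 = -0.1281
false-alarm rate = Φ(-0.1281) = 0.4490

false-alarm rate = 0.449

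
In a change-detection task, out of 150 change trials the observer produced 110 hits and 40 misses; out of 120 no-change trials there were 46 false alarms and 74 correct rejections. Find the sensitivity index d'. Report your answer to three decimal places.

H = 110/150 = 0.7333
FA = 46/120 = 0.3833
z(H) = z(0.7333) = 0.6228
z(FA) = z(0.3833) = -0.2968
d' = z(H) − z(FA) = 0.6228 − (-0.2968) = 0.9196

d' = 0.920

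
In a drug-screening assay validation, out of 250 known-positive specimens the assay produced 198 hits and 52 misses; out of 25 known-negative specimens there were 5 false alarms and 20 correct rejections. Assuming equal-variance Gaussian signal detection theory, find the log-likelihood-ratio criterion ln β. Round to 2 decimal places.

H = 198/250 = 0.7920
FA = 5/25 = 0.2000
z(0.7920) = 0.813, z(0.2000) = -0.842
ln β = −½·[z(H)² − z(FA)²] = −0.5 × (0.661 − 0.709) = 0.024

ln β = 0.02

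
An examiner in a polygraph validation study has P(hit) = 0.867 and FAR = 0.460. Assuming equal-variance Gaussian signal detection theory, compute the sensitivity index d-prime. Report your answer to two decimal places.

d-prime = 1.21

Φ⁻¹(H) = Φ⁻¹(0.867) = 1.1123
Φ⁻¹(FA) = Φ⁻¹(0.460) = -0.1004
d' = z(H) − z(FA) = 1.1123 − (-0.1004) = 1.2127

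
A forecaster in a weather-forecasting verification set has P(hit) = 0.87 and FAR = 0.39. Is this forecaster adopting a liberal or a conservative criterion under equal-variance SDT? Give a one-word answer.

z(H) = 1.126, z(FA) = -0.279
c = −½·(z(H) + z(FA)) = -0.4235
c < 0 → liberal criterion (biased toward responding “yes”).

liberal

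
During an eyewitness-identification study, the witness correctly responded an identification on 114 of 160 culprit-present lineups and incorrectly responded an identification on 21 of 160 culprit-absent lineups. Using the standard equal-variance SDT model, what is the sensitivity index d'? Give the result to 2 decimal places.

H = 114/160 = 0.7125
FA = 21/160 = 0.1313
Φ⁻¹(H) = Φ⁻¹(0.7125) = 0.561
Φ⁻¹(FA) = Φ⁻¹(0.1313) = -1.120
d' = z(H) − z(FA) = 0.561 − (-1.120) = 1.681

d' = 1.68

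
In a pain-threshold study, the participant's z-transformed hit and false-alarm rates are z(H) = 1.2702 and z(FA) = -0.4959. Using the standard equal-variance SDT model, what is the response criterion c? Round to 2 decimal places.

c = -0.39

c = −½·[z(H) + z(FA)] = −½·(1.2702 + (-0.4959)) = -0.38715
c < 0: the participant has a liberal response bias.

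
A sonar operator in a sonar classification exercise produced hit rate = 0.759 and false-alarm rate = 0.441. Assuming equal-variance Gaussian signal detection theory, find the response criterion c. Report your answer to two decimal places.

Φ⁻¹(0.759) = 0.7031, Φ⁻¹(0.441) = -0.1484
c = −½·[z(H) + z(FA)] = −0.5 × (0.7031 + (-0.1484)) = -0.27735

c = -0.28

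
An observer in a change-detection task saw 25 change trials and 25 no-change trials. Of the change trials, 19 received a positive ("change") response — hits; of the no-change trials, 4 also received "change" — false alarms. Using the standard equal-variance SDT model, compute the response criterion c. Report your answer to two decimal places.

H = 19/25 = 0.7600
FA = 4/25 = 0.1600
z(0.7600) = 0.7063, z(0.1600) = -0.9945
c = −½·[z(H) + z(FA)] = −0.5 × (0.7063 + (-0.9945)) = 0.1441
c > 0: the observer has a conservative response bias.

c = 0.14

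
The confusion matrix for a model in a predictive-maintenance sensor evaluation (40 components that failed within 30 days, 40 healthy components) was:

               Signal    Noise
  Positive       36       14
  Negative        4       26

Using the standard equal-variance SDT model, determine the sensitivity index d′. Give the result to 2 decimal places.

d′ = 1.67

H = 36/40 = 0.9000
FA = 14/40 = 0.3500
Φ⁻¹(H) = 1.2816
Φ⁻¹(FA) = -0.3853
d' = z(H) − z(FA) = 1.2816 − (-0.3853) = 1.6669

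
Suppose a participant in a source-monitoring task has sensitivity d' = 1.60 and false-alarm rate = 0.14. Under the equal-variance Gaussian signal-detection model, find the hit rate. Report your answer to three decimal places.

z(false-alarm rate) = z(0.14) = -1.0803
z(H) = z(FA) + d' = -1.0803 + 1.60 = 0.5197
hit rate = Φ(0.5197) = 0.6984

hit rate = 0.698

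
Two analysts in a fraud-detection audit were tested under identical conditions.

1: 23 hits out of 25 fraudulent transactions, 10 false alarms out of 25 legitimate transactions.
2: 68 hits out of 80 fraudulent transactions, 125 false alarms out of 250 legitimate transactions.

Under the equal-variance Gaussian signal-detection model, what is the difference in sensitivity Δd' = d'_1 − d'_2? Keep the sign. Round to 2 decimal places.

Δd' = 0.62

1: z(0.9200) = 1.405, z(0.4000) = -0.253, d' = 1.658
2: z(0.8500) = 1.036, z(0.5000) = 0.000, d' = 1.036
Δd' = d'_1 − d'_2 = 1.658 − 1.036 = 0.622
1 has the higher sensitivity.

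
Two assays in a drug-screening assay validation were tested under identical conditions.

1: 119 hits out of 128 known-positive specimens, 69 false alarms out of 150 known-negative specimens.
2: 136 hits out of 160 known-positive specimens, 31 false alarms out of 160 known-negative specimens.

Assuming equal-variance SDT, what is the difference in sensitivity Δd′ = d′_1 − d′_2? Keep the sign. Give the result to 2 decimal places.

Δd′ = -0.33

1: z(0.9297) = 1.474, z(0.4600) = -0.100, d' = 1.574
2: z(0.8500) = 1.036, z(0.1938) = -0.864, d' = 1.900
Δd' = d'_1 − d'_2 = 1.574 − 1.900 = -0.326
2 has the higher sensitivity.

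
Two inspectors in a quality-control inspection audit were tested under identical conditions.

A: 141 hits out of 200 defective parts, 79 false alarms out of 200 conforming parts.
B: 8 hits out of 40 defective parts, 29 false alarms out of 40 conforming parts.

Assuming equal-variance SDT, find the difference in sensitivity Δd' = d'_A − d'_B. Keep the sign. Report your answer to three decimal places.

A: z(0.7050) = 0.5388, z(0.3950) = -0.2663, d' = 0.8051
B: z(0.2000) = -0.8416, z(0.7250) = 0.5978, d' = -1.4394
Δd' = d'_A − d'_B = 0.8051 − (-1.4394) = 2.2445
A has the higher sensitivity.

Δd' = 2.245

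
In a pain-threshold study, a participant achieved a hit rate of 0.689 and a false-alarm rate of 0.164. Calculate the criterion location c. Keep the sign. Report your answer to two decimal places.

c = 0.24

Φ⁻¹(H) = 0.4930
Φ⁻¹(FA) = -0.9782
c = −½·[z(H) + z(FA)] = −0.5 × (0.4930 + (-0.9782)) = 0.2426
c > 0: the participant has a conservative response bias.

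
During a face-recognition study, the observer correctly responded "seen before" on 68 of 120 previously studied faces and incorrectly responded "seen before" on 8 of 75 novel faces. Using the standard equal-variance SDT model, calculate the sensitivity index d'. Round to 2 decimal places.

d' = 1.41

H = 68/120 = 0.5667
FA = 8/75 = 0.1067
z(H) = z(0.5667) = 0.168
z(FA) = z(0.1067) = -1.244
d' = z(H) − z(FA) = 0.168 − (-1.244) = 1.412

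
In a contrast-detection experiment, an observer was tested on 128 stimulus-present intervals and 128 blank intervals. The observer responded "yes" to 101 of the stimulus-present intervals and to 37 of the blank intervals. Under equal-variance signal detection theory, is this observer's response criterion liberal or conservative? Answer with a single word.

z(H) = 0.803, z(FA) = -0.556
c = −½·(z(H) + z(FA)) = -0.1235
c < 0 → liberal criterion (biased toward responding “yes”).

liberal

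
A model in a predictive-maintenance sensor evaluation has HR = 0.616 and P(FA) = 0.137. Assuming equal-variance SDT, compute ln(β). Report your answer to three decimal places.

z(0.616) = 0.2950, z(0.137) = -1.0939
ln β = −½·[z(H)² − z(FA)²] = −0.5 × (0.0870 − 1.1966) = 0.5548

ln β = 0.555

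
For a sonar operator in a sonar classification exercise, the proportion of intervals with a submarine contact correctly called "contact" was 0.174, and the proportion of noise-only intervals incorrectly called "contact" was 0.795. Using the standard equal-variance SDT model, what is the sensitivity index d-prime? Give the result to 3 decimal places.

z(H) = -0.9385
z(FA) = 0.8239
d' = z(H) − z(FA) = -0.9385 − 0.8239 = -1.7624

d-prime = -1.762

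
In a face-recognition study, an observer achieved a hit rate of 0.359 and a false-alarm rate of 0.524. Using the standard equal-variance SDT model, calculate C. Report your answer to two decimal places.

Φ⁻¹(H) = -0.3611
Φ⁻¹(FA) = 0.0602
c = −½·[z(H) + z(FA)] = −0.5 × (-0.3611 + 0.0602) = 0.15045

C = 0.15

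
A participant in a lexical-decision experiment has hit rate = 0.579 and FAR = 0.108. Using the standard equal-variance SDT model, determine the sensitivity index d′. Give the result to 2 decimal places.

Φ⁻¹(0.579) = 0.199, Φ⁻¹(0.108) = -1.237
d' = z(H) − z(FA) = 0.199 − (-1.237) = 1.436

d′ = 1.44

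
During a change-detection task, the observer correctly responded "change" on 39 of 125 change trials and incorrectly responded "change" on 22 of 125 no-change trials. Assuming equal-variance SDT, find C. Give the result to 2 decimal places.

C = 0.71

H = 39/125 = 0.3120
FA = 22/125 = 0.1760
z(H) = -0.490
z(FA) = -0.931
c = −½·[z(H) + z(FA)] = −0.5 × (-0.490 + (-0.931)) = 0.7105
c > 0: the observer has a conservative response bias.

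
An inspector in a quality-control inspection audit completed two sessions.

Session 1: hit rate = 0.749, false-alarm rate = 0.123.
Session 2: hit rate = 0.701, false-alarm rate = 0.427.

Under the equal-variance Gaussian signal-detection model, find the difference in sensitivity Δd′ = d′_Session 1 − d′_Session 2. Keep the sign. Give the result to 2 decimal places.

Δd′ = 1.12

Session 1: z(0.749) = 0.671, z(0.123) = -1.160, d' = 1.831
Session 2: z(0.701) = 0.527, z(0.427) = -0.184, d' = 0.711
Δd' = d'_Session 1 − d'_Session 2 = 1.831 − 0.711 = 1.120
Session 1 has the higher sensitivity.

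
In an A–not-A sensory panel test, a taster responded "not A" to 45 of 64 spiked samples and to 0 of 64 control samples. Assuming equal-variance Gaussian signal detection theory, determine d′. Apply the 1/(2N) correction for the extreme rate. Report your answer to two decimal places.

The false-alarm rate is 0/64 = 0, so apply the 1/(2N) correction: FA → 1/(2·64) = 0.00781.
z(H) = z(0.70312) = 0.533
z(FA) = z(0.00781) = -2.418
d' = 0.533 − (-2.418) = 2.951

d′ = 2.95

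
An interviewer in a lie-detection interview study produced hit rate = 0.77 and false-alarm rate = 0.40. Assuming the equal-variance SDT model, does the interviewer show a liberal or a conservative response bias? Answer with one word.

z(H) = 0.739, z(FA) = -0.253
c = −½·(z(H) + z(FA)) = -0.243
c < 0 → liberal criterion (biased toward responding “yes”).

liberal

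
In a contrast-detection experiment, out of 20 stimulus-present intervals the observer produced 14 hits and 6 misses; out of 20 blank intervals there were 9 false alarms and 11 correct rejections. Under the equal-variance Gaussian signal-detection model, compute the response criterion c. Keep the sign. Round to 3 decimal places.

H = 14/20 = 0.7000
FA = 9/20 = 0.4500
z(0.7000) = 0.5244, z(0.4500) = -0.1257
c = −½·[z(H) + z(FA)] = −0.5 × (0.5244 + (-0.1257)) = -0.19935
c < 0: the observer has a liberal response bias.

c = -0.199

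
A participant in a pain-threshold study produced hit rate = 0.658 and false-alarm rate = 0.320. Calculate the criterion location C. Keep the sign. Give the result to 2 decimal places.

z(H) = z(0.658) = 0.407
z(FA) = z(0.320) = -0.468
c = −½·[z(H) + z(FA)] = −0.5 × (0.407 + (-0.468)) = 0.0305

C = 0.03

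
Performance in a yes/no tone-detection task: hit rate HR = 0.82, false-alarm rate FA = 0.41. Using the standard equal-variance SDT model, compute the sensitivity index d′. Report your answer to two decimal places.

d′ = 1.14

z(0.82) = 0.915, z(0.41) = -0.228
d' = z(H) − z(FA) = 0.915 − (-0.228) = 1.143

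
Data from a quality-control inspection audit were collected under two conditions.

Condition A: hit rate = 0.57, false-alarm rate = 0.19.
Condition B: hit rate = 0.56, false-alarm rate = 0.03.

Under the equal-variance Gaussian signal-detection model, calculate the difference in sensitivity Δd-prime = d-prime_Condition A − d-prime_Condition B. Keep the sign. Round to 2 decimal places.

Δd-prime = -0.98

Condition A: z(0.57) = 0.176, z(0.19) = -0.878, d' = 1.054
Condition B: z(0.56) = 0.151, z(0.03) = -1.881, d' = 2.032
Δd' = d'_Condition A − d'_Condition B = 1.054 − 2.032 = -0.978
Condition B has the higher sensitivity.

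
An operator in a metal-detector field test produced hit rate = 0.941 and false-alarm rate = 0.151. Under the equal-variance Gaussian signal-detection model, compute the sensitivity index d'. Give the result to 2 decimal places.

d' = 2.60

z(0.941) = 1.563, z(0.151) = -1.032
d' = z(H) − z(FA) = 1.563 − (-1.032) = 2.595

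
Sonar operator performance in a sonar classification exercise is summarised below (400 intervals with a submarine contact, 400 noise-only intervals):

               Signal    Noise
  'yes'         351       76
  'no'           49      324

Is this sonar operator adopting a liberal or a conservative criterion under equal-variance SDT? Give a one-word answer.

z(H) = 1.163, z(FA) = -0.878
c = −½·(z(H) + z(FA)) = -0.1425
c < 0 → liberal criterion (biased toward responding “yes”).

liberal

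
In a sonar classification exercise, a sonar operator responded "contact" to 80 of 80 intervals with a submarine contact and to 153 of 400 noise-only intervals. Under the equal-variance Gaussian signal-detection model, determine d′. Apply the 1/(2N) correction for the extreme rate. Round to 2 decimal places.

d′ = 2.80

The hit rate is 80/80 = 1, so apply the 1/(2N) correction: H → 1 − 1/(2·80) = 0.99375.
z(H) = z(0.99375) = 2.498
z(FA) = z(0.38250) = -0.299
d' = 2.498 − (-0.299) = 2.797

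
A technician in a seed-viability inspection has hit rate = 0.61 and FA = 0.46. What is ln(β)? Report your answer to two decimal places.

ln β = -0.03

Φ⁻¹(H) = Φ⁻¹(0.61) = 0.279
Φ⁻¹(FA) = Φ⁻¹(0.46) = -0.100
ln β = −½·[z(H)² − z(FA)²] = −0.5 × (0.078 − 0.010) = -0.034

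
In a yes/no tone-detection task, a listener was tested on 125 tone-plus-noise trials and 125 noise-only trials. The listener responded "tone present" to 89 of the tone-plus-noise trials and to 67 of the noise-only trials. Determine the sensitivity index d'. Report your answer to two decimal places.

H = 89/125 = 0.7120
FA = 67/125 = 0.5360
z(0.7120) = 0.5592, z(0.5360) = 0.0904
d' = z(H) − z(FA) = 0.5592 − 0.0904 = 0.4688

d' = 0.47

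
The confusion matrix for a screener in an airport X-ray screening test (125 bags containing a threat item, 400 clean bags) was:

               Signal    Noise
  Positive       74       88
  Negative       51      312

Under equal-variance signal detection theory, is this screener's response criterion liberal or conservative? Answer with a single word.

conservative

z(H) = 0.233, z(FA) = -0.772
c = −½·(z(H) + z(FA)) = 0.2695
c > 0 → conservative criterion (biased toward responding “no”).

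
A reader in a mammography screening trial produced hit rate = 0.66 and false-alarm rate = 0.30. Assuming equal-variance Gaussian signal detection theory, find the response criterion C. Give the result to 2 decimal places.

z(H) = 0.4125
z(FA) = -0.5244
c = −½·[z(H) + z(FA)] = −0.5 × (0.4125 + (-0.5244)) = 0.05595

C = 0.06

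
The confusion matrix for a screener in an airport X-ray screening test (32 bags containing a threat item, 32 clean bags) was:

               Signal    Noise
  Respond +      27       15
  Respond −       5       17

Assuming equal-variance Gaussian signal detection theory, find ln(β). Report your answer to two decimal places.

ln β = -0.51

H = 27/32 = 0.8438
FA = 15/32 = 0.4688
Φ⁻¹(H) = Φ⁻¹(0.8438) = 1.010
Φ⁻¹(FA) = Φ⁻¹(0.4688) = -0.078
ln β = −½·[z(H)² − z(FA)²] = −0.5 × (1.020 − 0.006) = -0.507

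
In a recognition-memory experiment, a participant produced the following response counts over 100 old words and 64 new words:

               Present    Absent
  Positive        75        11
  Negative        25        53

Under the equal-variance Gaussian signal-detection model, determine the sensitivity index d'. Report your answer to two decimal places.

d' = 1.62

H = 75/100 = 0.7500
FA = 11/64 = 0.1719
z(H) = z(0.7500) = 0.6745
z(FA) = z(0.1719) = -0.9467
d' = z(H) − z(FA) = 0.6745 − (-0.9467) = 1.6212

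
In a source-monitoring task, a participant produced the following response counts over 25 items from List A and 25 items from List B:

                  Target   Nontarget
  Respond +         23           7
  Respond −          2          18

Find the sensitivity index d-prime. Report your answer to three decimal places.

d-prime = 1.988

H = 23/25 = 0.9200
FA = 7/25 = 0.2800
Φ⁻¹(0.9200) = 1.4051, Φ⁻¹(0.2800) = -0.5828
d' = z(H) − z(FA) = 1.4051 − (-0.5828) = 1.9879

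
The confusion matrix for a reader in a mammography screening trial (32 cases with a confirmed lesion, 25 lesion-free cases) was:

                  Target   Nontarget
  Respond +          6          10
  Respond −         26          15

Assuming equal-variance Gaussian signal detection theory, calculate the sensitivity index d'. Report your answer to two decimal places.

H = 6/32 = 0.1875
FA = 10/25 = 0.4000
z(H) = z(0.1875) = -0.887
z(FA) = z(0.4000) = -0.253
d' = z(H) − z(FA) = -0.887 − (-0.253) = -0.634

d' = -0.63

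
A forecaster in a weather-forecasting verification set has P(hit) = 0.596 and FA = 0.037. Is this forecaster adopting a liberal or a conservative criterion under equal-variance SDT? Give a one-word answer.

conservative

z(H) = 0.243, z(FA) = -1.787
c = −½·(z(H) + z(FA)) = 0.772
c > 0 → conservative criterion (biased toward responding “no”).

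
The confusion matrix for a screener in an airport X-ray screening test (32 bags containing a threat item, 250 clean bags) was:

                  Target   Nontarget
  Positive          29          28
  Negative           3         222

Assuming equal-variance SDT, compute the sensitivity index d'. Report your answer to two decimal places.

d' = 2.53

H = 29/32 = 0.9062
FA = 28/250 = 0.1120
Φ⁻¹(0.9062) = 1.318, Φ⁻¹(0.1120) = -1.216
d' = z(H) − z(FA) = 1.318 − (-1.216) = 2.534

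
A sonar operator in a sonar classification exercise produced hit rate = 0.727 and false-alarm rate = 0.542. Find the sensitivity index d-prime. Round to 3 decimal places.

d-prime = 0.498

z(H) = z(0.727) = 0.6038
z(FA) = z(0.542) = 0.1055
d' = z(H) − z(FA) = 0.6038 − 0.1055 = 0.4983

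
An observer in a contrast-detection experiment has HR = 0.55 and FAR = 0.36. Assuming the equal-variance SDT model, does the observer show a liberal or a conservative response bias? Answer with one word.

conservative

z(H) = 0.126, z(FA) = -0.358
c = −½·(z(H) + z(FA)) = 0.116
c > 0 → conservative criterion (biased toward responding “no”).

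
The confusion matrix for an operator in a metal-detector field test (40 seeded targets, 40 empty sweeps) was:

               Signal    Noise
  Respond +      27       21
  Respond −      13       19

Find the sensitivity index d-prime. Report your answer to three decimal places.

d-prime = 0.391

H = 27/40 = 0.6750
FA = 21/40 = 0.5250
z(H) = z(0.6750) = 0.4538
z(FA) = z(0.5250) = 0.0627
d' = z(H) − z(FA) = 0.4538 − 0.0627 = 0.3911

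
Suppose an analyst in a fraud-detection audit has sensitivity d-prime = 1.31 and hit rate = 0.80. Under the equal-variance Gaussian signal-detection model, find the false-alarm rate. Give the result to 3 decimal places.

false-alarm rate = 0.320

z(hit rate) = z(0.80) = 0.8416
z(FA) = z(H) − d' = 0.8416 − 1.31 = -0.4684
false-alarm rate = Φ(-0.4684) = 0.3197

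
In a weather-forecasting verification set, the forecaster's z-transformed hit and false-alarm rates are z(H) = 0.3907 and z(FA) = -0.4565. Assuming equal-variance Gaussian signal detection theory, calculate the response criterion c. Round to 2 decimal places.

c = −½·[z(H) + z(FA)] = −½·(0.3907 + (-0.4565)) = 0.0329
c > 0: the forecaster has a conservative response bias.

c = 0.03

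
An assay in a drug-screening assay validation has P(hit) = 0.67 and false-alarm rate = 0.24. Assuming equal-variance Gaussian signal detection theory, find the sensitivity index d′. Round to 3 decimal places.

z(H) = z(0.67) = 0.4399
z(FA) = z(0.24) = -0.7063
d' = z(H) − z(FA) = 0.4399 − (-0.7063) = 1.1462

d′ = 1.146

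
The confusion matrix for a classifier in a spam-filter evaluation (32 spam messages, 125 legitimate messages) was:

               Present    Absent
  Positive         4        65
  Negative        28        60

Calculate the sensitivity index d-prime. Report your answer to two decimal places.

H = 4/32 = 0.1250
FA = 65/125 = 0.5200
z(0.1250) = -1.1503, z(0.5200) = 0.0502
d' = z(H) − z(FA) = -1.1503 − 0.0502 = -1.2005

d-prime = -1.20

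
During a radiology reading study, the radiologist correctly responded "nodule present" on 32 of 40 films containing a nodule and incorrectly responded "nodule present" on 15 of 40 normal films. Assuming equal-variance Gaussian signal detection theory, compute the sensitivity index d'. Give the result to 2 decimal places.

H = 32/40 = 0.8000
FA = 15/40 = 0.3750
Φ⁻¹(0.8000) = 0.842, Φ⁻¹(0.3750) = -0.319
d' = z(H) − z(FA) = 0.842 − (-0.319) = 1.161

d' = 1.16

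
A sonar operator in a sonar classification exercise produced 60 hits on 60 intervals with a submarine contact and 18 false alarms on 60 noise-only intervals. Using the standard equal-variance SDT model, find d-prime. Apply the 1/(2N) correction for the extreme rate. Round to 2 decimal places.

The hit rate is 60/60 = 1, so apply the 1/(2N) correction: H → 1 − 1/(2·60) = 0.99167.
z(H) = z(0.99167) = 2.394
z(FA) = z(0.30000) = -0.524
d' = 2.394 − (-0.524) = 2.918

d-prime = 2.92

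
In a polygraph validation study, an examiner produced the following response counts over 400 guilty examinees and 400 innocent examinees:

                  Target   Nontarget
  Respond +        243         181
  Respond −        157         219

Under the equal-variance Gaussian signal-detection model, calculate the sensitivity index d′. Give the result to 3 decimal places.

H = 243/400 = 0.6075
FA = 181/400 = 0.4525
z(H) = 0.2728
z(FA) = -0.1193
d' = z(H) − z(FA) = 0.2728 − (-0.1193) = 0.3921

d′ = 0.392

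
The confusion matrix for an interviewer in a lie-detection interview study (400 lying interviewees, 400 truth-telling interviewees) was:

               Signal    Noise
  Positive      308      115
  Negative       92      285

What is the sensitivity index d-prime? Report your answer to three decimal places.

d-prime = 1.300

H = 308/400 = 0.7700
FA = 115/400 = 0.2875
Φ⁻¹(H) = Φ⁻¹(0.7700) = 0.7388
Φ⁻¹(FA) = Φ⁻¹(0.2875) = -0.5607
d' = z(H) − z(FA) = 0.7388 − (-0.5607) = 1.2995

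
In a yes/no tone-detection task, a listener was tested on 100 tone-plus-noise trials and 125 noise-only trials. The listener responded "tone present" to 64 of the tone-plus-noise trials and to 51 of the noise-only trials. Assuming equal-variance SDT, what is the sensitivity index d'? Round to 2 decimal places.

H = 64/100 = 0.6400
FA = 51/125 = 0.4080
z(H) = z(0.6400) = 0.3585
z(FA) = z(0.4080) = -0.2327
d' = z(H) − z(FA) = 0.3585 − (-0.2327) = 0.5912

d' = 0.59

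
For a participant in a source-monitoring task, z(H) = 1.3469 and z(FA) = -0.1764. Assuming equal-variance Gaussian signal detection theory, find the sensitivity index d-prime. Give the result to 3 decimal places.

d-prime = 1.523

d' = z(H) − z(FA) = 1.3469 − (-0.1764) = 1.5233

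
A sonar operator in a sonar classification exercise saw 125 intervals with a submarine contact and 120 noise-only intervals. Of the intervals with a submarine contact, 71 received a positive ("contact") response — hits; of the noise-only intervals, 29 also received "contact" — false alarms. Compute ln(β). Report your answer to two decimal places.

ln β = 0.23

H = 71/125 = 0.5680
FA = 29/120 = 0.2417
z(H) = z(0.5680) = 0.171
z(FA) = z(0.2417) = -0.701
ln β = −½·[z(H)² − z(FA)²] = −0.5 × (0.029 − 0.491) = 0.231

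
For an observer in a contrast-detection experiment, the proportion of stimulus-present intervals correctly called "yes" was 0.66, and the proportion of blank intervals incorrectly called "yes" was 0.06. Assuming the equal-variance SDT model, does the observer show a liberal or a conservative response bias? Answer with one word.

conservative

z(H) = 0.412, z(FA) = -1.555
c = −½·(z(H) + z(FA)) = 0.5715
c > 0 → conservative criterion (biased toward responding “no”).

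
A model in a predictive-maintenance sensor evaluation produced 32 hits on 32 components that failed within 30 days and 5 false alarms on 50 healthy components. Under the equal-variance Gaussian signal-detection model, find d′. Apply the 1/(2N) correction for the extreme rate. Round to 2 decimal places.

The hit rate is 32/32 = 1, so apply the 1/(2N) correction: H → 1 − 1/(2·32) = 0.98438.
z(H) = z(0.98438) = 2.154
z(FA) = z(0.10000) = -1.282
d' = 2.154 − (-1.282) = 3.436

d′ = 3.44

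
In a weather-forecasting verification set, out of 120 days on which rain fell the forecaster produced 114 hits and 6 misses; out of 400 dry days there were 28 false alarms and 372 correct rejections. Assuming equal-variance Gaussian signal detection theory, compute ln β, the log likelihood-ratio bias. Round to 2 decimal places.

H = 114/120 = 0.9500
FA = 28/400 = 0.0700
z(0.9500) = 1.645, z(0.0700) = -1.476
ln β = −½·[z(H)² − z(FA)²] = −0.5 × (2.706 − 2.179) = -0.2635

ln β = -0.26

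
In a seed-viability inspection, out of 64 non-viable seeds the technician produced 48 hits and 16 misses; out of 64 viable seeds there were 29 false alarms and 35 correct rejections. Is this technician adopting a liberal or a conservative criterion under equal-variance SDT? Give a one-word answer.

z(H) = 0.674, z(FA) = -0.118
c = −½·(z(H) + z(FA)) = -0.278
c < 0 → liberal criterion (biased toward responding “yes”).

liberal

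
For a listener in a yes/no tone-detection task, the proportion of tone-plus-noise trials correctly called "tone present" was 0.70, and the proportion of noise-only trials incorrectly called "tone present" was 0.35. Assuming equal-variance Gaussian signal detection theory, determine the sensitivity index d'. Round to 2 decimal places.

z(H) = 0.5244
z(FA) = -0.3853
d' = z(H) − z(FA) = 0.5244 − (-0.3853) = 0.9097

d' = 0.91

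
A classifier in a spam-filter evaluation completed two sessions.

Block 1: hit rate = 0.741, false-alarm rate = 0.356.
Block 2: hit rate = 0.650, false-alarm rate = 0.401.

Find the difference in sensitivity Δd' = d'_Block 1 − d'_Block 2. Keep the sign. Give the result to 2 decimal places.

Δd' = 0.38

Block 1: z(0.741) = 0.646, z(0.356) = -0.369, d' = 1.015
Block 2: z(0.650) = 0.385, z(0.401) = -0.251, d' = 0.636
Δd' = d'_Block 1 − d'_Block 2 = 1.015 − 0.636 = 0.379
Block 1 has the higher sensitivity.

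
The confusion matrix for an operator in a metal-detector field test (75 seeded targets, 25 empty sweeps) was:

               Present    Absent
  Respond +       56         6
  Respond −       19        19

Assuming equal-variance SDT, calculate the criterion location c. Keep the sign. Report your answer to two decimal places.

H = 56/75 = 0.7467
FA = 6/25 = 0.2400
z(H) = z(0.7467) = 0.664
z(FA) = z(0.2400) = -0.706
c = −½·[z(H) + z(FA)] = −0.5 × (0.664 + (-0.706)) = 0.021
c > 0: the operator has a conservative response bias.

c = 0.02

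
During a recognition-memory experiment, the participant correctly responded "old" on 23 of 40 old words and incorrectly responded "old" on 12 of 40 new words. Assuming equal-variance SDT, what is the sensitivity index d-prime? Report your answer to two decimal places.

d-prime = 0.71

H = 23/40 = 0.5750
FA = 12/40 = 0.3000
z(H) = 0.189
z(FA) = -0.524
d' = z(H) − z(FA) = 0.189 − (-0.524) = 0.713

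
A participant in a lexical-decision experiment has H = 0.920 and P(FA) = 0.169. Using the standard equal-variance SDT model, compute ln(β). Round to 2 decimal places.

z(H) = 1.405
z(FA) = -0.958
ln β = −½·[z(H)² − z(FA)²] = −0.5 × (1.974 − 0.918) = -0.528

ln β = -0.53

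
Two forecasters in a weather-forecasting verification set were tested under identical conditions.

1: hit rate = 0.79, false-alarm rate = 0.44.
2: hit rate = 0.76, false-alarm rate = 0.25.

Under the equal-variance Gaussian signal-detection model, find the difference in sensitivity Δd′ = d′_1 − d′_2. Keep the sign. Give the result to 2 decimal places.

1: z(0.79) = 0.806, z(0.44) = -0.151, d' = 0.957
2: z(0.76) = 0.706, z(0.25) = -0.674, d' = 1.380
Δd' = d'_1 − d'_2 = 0.957 − 1.380 = -0.423
2 has the higher sensitivity.

Δd′ = -0.42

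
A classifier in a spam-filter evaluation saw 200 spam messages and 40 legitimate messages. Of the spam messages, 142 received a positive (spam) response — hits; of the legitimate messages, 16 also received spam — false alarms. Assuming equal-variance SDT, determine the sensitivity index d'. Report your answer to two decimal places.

H = 142/200 = 0.7100
FA = 16/40 = 0.4000
Φ⁻¹(0.7100) = 0.5534, Φ⁻¹(0.4000) = -0.2533
d' = z(H) − z(FA) = 0.5534 − (-0.2533) = 0.8067

d' = 0.81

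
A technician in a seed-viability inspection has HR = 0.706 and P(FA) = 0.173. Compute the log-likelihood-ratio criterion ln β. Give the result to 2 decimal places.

z(H) = 0.542
z(FA) = -0.942
ln β = −½·[z(H)² − z(FA)²] = −0.5 × (0.294 − 0.887) = 0.2965

ln β = 0.30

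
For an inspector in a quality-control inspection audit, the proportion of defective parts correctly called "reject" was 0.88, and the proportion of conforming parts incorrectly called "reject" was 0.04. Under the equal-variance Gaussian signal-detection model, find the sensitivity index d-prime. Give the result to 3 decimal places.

z(H) = 1.1750
z(FA) = -1.7507
d' = z(H) − z(FA) = 1.1750 − (-1.7507) = 2.9257

d-prime = 2.926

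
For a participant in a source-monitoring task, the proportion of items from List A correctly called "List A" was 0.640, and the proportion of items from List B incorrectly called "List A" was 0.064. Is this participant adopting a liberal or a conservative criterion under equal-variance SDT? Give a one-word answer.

z(H) = 0.358, z(FA) = -1.522
c = −½·(z(H) + z(FA)) = 0.582
c > 0 → conservative criterion (biased toward responding “no”).

conservative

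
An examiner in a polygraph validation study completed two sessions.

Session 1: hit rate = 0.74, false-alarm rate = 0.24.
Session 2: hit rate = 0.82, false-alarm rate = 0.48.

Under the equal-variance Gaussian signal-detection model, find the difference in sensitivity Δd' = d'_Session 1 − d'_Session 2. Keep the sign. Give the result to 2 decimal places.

Session 1: z(0.74) = 0.643, z(0.24) = -0.706, d' = 1.349
Session 2: z(0.82) = 0.915, z(0.48) = -0.050, d' = 0.965
Δd' = d'_Session 1 − d'_Session 2 = 1.349 − 0.965 = 0.384
Session 1 has the higher sensitivity.

Δd' = 0.38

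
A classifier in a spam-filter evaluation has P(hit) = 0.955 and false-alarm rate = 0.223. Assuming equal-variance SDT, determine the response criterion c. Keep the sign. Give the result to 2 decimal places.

z(H) = 1.6954
z(FA) = -0.7621
c = −½·[z(H) + z(FA)] = −0.5 × (1.6954 + (-0.7621)) = -0.46665

c = -0.47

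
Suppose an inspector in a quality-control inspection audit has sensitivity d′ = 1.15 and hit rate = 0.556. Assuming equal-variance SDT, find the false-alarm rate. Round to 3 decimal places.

z(hit rate) = z(0.556) = 0.1408
z(FA) = z(H) − d' = 0.1408 − 1.15 = -1.0092
false-alarm rate = Φ(-1.0092) = 0.1564

false-alarm rate = 0.156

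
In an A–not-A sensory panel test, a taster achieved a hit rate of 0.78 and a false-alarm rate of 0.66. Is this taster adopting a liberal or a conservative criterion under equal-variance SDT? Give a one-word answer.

z(H) = 0.772, z(FA) = 0.412
c = −½·(z(H) + z(FA)) = -0.592
c < 0 → liberal criterion (biased toward responding “yes”).

liberal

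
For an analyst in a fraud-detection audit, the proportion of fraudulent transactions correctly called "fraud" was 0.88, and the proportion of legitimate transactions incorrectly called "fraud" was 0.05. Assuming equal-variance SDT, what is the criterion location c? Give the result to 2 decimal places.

z(H) = z(0.88) = 1.1750
z(FA) = z(0.05) = -1.6449
c = −½·[z(H) + z(FA)] = −0.5 × (1.1750 + (-1.6449)) = 0.23495
c > 0: the analyst has a conservative response bias.

c = 0.23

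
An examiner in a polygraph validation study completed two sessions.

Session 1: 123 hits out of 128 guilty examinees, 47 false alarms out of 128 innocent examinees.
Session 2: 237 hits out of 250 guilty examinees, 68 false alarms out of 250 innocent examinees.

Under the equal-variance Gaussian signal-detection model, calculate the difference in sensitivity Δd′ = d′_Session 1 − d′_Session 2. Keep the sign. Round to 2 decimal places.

Session 1: z(0.9609) = 1.761, z(0.3672) = -0.339, d' = 2.100
Session 2: z(0.9480) = 1.626, z(0.2720) = -0.607, d' = 2.233
Δd' = d'_Session 1 − d'_Session 2 = 2.100 − 2.233 = -0.133
Session 2 has the higher sensitivity.

Δd′ = -0.13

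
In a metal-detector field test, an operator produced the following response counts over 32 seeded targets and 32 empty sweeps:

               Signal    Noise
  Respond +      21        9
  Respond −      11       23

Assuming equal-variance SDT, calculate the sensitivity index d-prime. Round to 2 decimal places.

H = 21/32 = 0.6562
FA = 9/32 = 0.2812
Φ⁻¹(0.6562) = 0.4021, Φ⁻¹(0.2812) = -0.5793
d' = z(H) − z(FA) = 0.4021 − (-0.5793) = 0.9814

d-prime = 0.98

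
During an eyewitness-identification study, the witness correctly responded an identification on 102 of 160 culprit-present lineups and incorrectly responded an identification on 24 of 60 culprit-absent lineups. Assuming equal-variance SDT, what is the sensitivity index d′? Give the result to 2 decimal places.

H = 102/160 = 0.6375
FA = 24/60 = 0.4000
z(H) = 0.3518
z(FA) = -0.2533
d' = z(H) − z(FA) = 0.3518 − (-0.2533) = 0.6051

d′ = 0.61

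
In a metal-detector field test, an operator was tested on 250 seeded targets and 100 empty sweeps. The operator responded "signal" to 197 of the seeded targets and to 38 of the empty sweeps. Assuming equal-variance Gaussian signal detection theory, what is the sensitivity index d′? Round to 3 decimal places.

d′ = 1.105

H = 197/250 = 0.7880
FA = 38/100 = 0.3800
Φ⁻¹(0.7880) = 0.7995, Φ⁻¹(0.3800) = -0.3055
d' = z(H) − z(FA) = 0.7995 − (-0.3055) = 1.1050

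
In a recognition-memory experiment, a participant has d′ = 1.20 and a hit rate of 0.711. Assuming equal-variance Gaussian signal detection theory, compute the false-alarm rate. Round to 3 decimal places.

false-alarm rate = 0.260

z(hit rate) = z(0.711) = 0.5563
z(FA) = z(H) − d' = 0.5563 − 1.20 = -0.6437
false-alarm rate = Φ(-0.6437) = 0.2599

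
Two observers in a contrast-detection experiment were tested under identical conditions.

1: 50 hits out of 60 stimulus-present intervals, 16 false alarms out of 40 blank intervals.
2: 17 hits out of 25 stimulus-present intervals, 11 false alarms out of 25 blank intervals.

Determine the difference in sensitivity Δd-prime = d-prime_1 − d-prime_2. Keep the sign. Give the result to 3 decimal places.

Δd-prime = 0.602

1: z(0.8333) = 0.9673, z(0.4000) = -0.2533, d' = 1.2206
2: z(0.6800) = 0.4677, z(0.4400) = -0.1510, d' = 0.6187
Δd' = d'_1 − d'_2 = 1.2206 − 0.6187 = 0.6019
1 has the higher sensitivity.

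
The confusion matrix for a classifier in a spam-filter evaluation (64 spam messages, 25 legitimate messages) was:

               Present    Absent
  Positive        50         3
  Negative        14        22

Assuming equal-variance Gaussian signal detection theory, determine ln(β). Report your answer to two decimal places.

ln β = 0.39

H = 50/64 = 0.7812
FA = 3/25 = 0.1200
Φ⁻¹(H) = 0.776
Φ⁻¹(FA) = -1.175
ln β = −½·[z(H)² − z(FA)²] = −0.5 × (0.602 − 1.381) = 0.3895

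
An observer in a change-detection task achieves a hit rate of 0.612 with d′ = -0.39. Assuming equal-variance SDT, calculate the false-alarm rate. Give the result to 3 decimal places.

false-alarm rate = 0.750

z(hit rate) = z(0.612) = 0.2845
z(FA) = z(H) − d' = 0.2845 − (-0.39) = 0.6745
false-alarm rate = Φ(0.6745) = 0.7500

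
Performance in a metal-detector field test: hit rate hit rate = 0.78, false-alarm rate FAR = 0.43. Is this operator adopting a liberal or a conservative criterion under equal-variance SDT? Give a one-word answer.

z(H) = 0.772, z(FA) = -0.176
c = −½·(z(H) + z(FA)) = -0.298
c < 0 → liberal criterion (biased toward responding “yes”).

liberal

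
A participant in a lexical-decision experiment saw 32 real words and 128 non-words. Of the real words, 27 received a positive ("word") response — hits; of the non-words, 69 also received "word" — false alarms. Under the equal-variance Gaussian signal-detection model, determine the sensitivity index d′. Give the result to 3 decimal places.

d′ = 0.912

H = 27/32 = 0.8438
FA = 69/128 = 0.5391
z(H) = 1.0102
z(FA) = 0.0982
d' = z(H) − z(FA) = 1.0102 − 0.0982 = 0.9120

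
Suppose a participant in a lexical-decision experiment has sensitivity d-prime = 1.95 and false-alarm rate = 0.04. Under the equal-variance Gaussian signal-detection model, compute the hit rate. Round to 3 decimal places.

z(false-alarm rate) = z(0.04) = -1.7507
z(H) = z(FA) + d' = -1.7507 + 1.95 = 0.1993
hit rate = Φ(0.1993) = 0.5790

hit rate = 0.579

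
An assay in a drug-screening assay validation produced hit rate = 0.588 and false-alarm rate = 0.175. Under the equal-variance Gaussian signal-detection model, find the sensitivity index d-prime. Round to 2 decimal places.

Φ⁻¹(H) = 0.2224
Φ⁻¹(FA) = -0.9346
d' = z(H) − z(FA) = 0.2224 − (-0.9346) = 1.1570

d-prime = 1.16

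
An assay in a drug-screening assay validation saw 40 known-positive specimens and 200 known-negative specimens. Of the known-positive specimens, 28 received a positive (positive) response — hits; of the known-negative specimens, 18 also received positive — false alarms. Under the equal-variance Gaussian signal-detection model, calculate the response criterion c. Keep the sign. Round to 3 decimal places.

c = 0.408

H = 28/40 = 0.7000
FA = 18/200 = 0.0900
z(0.7000) = 0.5244, z(0.0900) = -1.3408
c = −½·[z(H) + z(FA)] = −0.5 × (0.5244 + (-1.3408)) = 0.4082
c > 0: the assay has a conservative response bias.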